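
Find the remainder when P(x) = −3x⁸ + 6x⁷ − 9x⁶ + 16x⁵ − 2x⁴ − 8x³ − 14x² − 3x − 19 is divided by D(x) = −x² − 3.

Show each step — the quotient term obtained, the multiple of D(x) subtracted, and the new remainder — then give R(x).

R(x) = 3x + 5

Step 1: lead(−3x⁸ + 6x⁷ − 9x⁶ + 16x⁵ − 2x⁴ − 8x³ − 14x² − 3x − 19) ÷ lead(D) = −3x⁸ ÷ −x² = 3x⁶. Subtract (3x⁶)·D = −3x⁸ − 9x⁶. Remainder: 6x⁷ + 16x⁵ − 2x⁴ − 8x³ − 14x² − 3x − 19.
Step 2: lead(6x⁷ + 16x⁵ − 2x⁴ − 8x³ − 14x² − 3x − 19) ÷ lead(D) = 6x⁷ ÷ −x² = −6x⁵. Subtract (−6x⁵)·D = 6x⁷ + 18x⁵. Remainder: −2x⁵ − 2x⁴ − 8x³ − 14x² − 3x − 19.
Step 3: lead(−2x⁵ − 2x⁴ − 8x³ − 14x² − 3x − 19) ÷ lead(D) = −2x⁵ ÷ −x² = 2x³. Subtract (2x³)·D = −2x⁵ − 6x³. Remainder: −2x⁴ − 2x³ − 14x² − 3x − 19.
Step 4: lead(−2x⁴ − 2x³ − 14x² − 3x − 19) ÷ lead(D) = −2x⁴ ÷ −x² = 2x². Subtract (2x²)·D = −2x⁴ − 6x². Remainder: −2x³ − 8x² − 3x − 19.
Step 5: lead(−2x³ − 8x² − 3x − 19) ÷ lead(D) = −2x³ ÷ −x² = 2x. Subtract (2x)·D = −2x³ − 6x. Remainder: −8x² + 3x − 19.
Step 6: lead(−8x² + 3x − 19) ÷ lead(D) = −8x² ÷ −x² = 8. Subtract (8)·D = −8x² − 24. Remainder: 3x + 5.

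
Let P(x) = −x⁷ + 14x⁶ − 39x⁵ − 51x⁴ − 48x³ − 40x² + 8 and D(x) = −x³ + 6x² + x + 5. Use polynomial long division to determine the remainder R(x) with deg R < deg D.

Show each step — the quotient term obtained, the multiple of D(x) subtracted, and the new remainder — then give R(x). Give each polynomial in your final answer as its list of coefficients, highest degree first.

R = [8]

Step 1: lead(−x⁷ + 14x⁶ − 39x⁵ − 51x⁴ − 48x³ − 40x² + 8) ÷ lead(D) = −x⁷ ÷ −x³ = x⁴. Subtract (x⁴)·D = −x⁷ + 6x⁶ + x⁵ + 5x⁴. Remainder: 8x⁶ − 40x⁵ − 56x⁴ − 48x³ − 40x² + 8.
Step 2: lead(8x⁶ − 40x⁵ − 56x⁴ − 48x³ − 40x² + 8) ÷ lead(D) = 8x⁶ ÷ −x³ = −8x³. Subtract (−8x³)·D = 8x⁶ − 48x⁵ − 8x⁴ − 40x³. Remainder: 8x⁵ − 48x⁴ − 8x³ − 40x² + 8.
Step 3: lead(8x⁵ − 48x⁴ − 8x³ − 40x² + 8) ÷ lead(D) = 8x⁵ ÷ −x³ = −8x². Subtract (−8x²)·D = 8x⁵ − 48x⁴ − 8x³ − 40x². Remainder: 8.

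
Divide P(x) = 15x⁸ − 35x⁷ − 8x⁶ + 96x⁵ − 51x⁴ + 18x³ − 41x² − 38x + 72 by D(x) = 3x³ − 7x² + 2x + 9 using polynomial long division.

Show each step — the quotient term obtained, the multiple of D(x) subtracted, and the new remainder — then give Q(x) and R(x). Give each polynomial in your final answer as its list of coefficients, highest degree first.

Step 1: lead(15x⁸ − 35x⁷ − 8x⁶ + 96x⁵ − 51x⁴ + 18x³ − 41x² − 38x + 72) ÷ lead(D) = 15x⁸ ÷ 3x³ = 5x⁵. Subtract (5x⁵)·D = 15x⁸ − 35x⁷ + 10x⁶ + 45x⁵. Remainder: −18x⁶ + 51x⁵ − 51x⁴ + 18x³ − 41x² − 38x + 72.
Step 2: lead(−18x⁶ + 51x⁵ − 51x⁴ + 18x³ − 41x² − 38x + 72) ÷ lead(D) = −18x⁶ ÷ 3x³ = −6x³. Subtract (−6x³)·D = −18x⁶ + 42x⁵ − 12x⁴ − 54x³. Remainder: 9x⁵ − 39x⁴ + 72x³ − 41x² − 38x + 72.
Step 3: lead(9x⁵ − 39x⁴ + 72x³ − 41x² − 38x + 72) ÷ lead(D) = 9x⁵ ÷ 3x³ = 3x². Subtract (3x²)·D = 9x⁵ − 21x⁴ + 6x³ + 27x². Remainder: −18x⁴ + 66x³ − 68x² − 38x + 72.
Step 4: lead(−18x⁴ + 66x³ − 68x² − 38x + 72) ÷ lead(D) = −18x⁴ ÷ 3x³ = −6x. Subtract (−6x)·D = −18x⁴ + 42x³ − 12x² − 54x. Remainder: 24x³ − 56x² + 16x + 72.
Step 5: lead(24x³ − 56x² + 16x + 72) ÷ lead(D) = 24x³ ÷ 3x³ = 8. Subtract (8)·D = 24x³ − 56x² + 16x + 72. Remainder: 0.

Q = [5, 0, -6, 3, -6, 8]; R = [0]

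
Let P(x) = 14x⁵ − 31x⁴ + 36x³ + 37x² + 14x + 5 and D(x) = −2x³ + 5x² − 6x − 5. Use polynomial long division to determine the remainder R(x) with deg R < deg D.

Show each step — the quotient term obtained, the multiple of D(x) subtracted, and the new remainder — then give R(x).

Step 1: lead(14x⁵ − 31x⁴ + 36x³ + 37x² + 14x + 5) ÷ lead(D) = 14x⁵ ÷ −2x³ = −7x². Subtract (−7x²)·D = 14x⁵ − 35x⁴ + 42x³ + 35x². Remainder: 4x⁴ − 6x³ + 2x² + 14x + 5.
Step 2: lead(4x⁴ − 6x³ + 2x² + 14x + 5) ÷ lead(D) = 4x⁴ ÷ −2x³ = −2x. Subtract (−2x)·D = 4x⁴ − 10x³ + 12x² + 10x. Remainder: 4x³ − 10x² + 4x + 5.
Step 3: lead(4x³ − 10x² + 4x + 5) ÷ lead(D) = 4x³ ÷ −2x³ = −2. Subtract (−2)·D = 4x³ − 10x² + 12x + 10. Remainder: −8x − 5.

R(x) = −8x − 5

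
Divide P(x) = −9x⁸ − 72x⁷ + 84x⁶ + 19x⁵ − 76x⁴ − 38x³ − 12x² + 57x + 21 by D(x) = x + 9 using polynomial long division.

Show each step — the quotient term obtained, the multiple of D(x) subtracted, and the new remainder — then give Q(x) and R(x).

Step 1: lead(−9x⁸ − 72x⁷ + 84x⁶ + 19x⁵ − 76x⁴ − 38x³ − 12x² + 57x + 21) ÷ lead(D) = −9x⁸ ÷ x = −9x⁷. Subtract (−9x⁷)·D = −9x⁸ − 81x⁷. Remainder: 9x⁷ + 84x⁶ + 19x⁵ − 76x⁴ − 38x³ − 12x² + 57x + 21.
Step 2: lead(9x⁷ + 84x⁶ + 19x⁵ − 76x⁴ − 38x³ − 12x² + 57x + 21) ÷ lead(D) = 9x⁷ ÷ x = 9x⁶. Subtract (9x⁶)·D = 9x⁷ + 81x⁶. Remainder: 3x⁶ + 19x⁵ − 76x⁴ − 38x³ − 12x² + 57x + 21.
Step 3: lead(3x⁶ + 19x⁵ − 76x⁴ − 38x³ − 12x² + 57x + 21) ÷ lead(D) = 3x⁶ ÷ x = 3x⁵. Subtract (3x⁵)·D = 3x⁶ + 27x⁵. Remainder: −8x⁵ − 76x⁴ − 38x³ − 12x² + 57x + 21.
Step 4: lead(−8x⁵ − 76x⁴ − 38x³ − 12x² + 57x + 21) ÷ lead(D) = −8x⁵ ÷ x = −8x⁴. Subtract (−8x⁴)·D = −8x⁵ − 72x⁴. Remainder: −4x⁴ − 38x³ − 12x² + 57x + 21.
Step 5: lead(−4x⁴ − 38x³ − 12x² + 57x + 21) ÷ lead(D) = −4x⁴ ÷ x = −4x³. Subtract (−4x³)·D = −4x⁴ − 36x³. Remainder: −2x³ − 12x² + 57x + 21.
Step 6: lead(−2x³ − 12x² + 57x + 21) ÷ lead(D) = −2x³ ÷ x = −2x². Subtract (−2x²)·D = −2x³ − 18x². Remainder: 6x² + 57x + 21.
Step 7: lead(6x² + 57x + 21) ÷ lead(D) = 6x² ÷ x = 6x. Subtract (6x)·D = 6x² + 54x. Remainder: 3x + 21.
Step 8: lead(3x + 21) ÷ lead(D) = 3x ÷ x = 3. Subtract (3)·D = 3x + 27. Remainder: −6.

Q(x) = −9x⁷ + 9x⁶ + 3x⁵ − 8x⁴ − 4x³ − 2x² + 6x + 3; R(x) = −6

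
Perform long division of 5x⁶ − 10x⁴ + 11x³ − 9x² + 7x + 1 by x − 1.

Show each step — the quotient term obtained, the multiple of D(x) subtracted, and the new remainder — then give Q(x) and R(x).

Step 1: lead(5x⁶ − 10x⁴ + 11x³ − 9x² + 7x + 1) ÷ lead(D) = 5x⁶ ÷ x = 5x⁵. Subtract (5x⁵)·D = 5x⁶ − 5x⁵. Remainder: 5x⁵ − 10x⁴ + 11x³ − 9x² + 7x + 1.
Step 2: lead(5x⁵ − 10x⁴ + 11x³ − 9x² + 7x + 1) ÷ lead(D) = 5x⁵ ÷ x = 5x⁴. Subtract (5x⁴)·D = 5x⁵ − 5x⁴. Remainder: −5x⁴ + 11x³ − 9x² + 7x + 1.
Step 3: lead(−5x⁴ + 11x³ − 9x² + 7x + 1) ÷ lead(D) = −5x⁴ ÷ x = −5x³. Subtract (−5x³)·D = −5x⁴ + 5x³. Remainder: 6x³ − 9x² + 7x + 1.
Step 4: lead(6x³ − 9x² + 7x + 1) ÷ lead(D) = 6x³ ÷ x = 6x². Subtract (6x²)·D = 6x³ − 6x². Remainder: −3x² + 7x + 1.
Step 5: lead(−3x² + 7x + 1) ÷ lead(D) = −3x² ÷ x = −3x. Subtract (−3x)·D = −3x² + 3x. Remainder: 4x + 1.
Step 6: lead(4x + 1) ÷ lead(D) = 4x ÷ x = 4. Subtract (4)·D = 4x − 4. Remainder: 5.

Q(x) = 5x⁵ + 5x⁴ − 5x³ + 6x² − 3x + 4; R(x) = 5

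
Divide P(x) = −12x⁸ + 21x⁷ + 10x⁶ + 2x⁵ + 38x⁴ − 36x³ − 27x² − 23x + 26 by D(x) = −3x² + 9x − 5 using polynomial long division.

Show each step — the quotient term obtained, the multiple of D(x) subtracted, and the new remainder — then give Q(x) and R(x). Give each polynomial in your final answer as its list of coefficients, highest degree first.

Q = [4, 5, 5, 6, -3, -7, -7]; R = [5, -9]

Step 1: lead(−12x⁸ + 21x⁷ + 10x⁶ + 2x⁵ + 38x⁴ − 36x³ − 27x² − 23x + 26) ÷ lead(D) = −12x⁸ ÷ −3x² = 4x⁶. Subtract (4x⁶)·D = −12x⁸ + 36x⁷ − 20x⁶. Remainder: −15x⁷ + 30x⁶ + 2x⁵ + 38x⁴ − 36x³ − 27x² − 23x + 26.
Step 2: lead(−15x⁷ + 30x⁶ + 2x⁵ + 38x⁴ − 36x³ − 27x² − 23x + 26) ÷ lead(D) = −15x⁷ ÷ −3x² = 5x⁵. Subtract (5x⁵)·D = −15x⁷ + 45x⁶ − 25x⁵. Remainder: −15x⁶ + 27x⁵ + 38x⁴ − 36x³ − 27x² − 23x + 26.
Step 3: lead(−15x⁶ + 27x⁵ + 38x⁴ − 36x³ − 27x² − 23x + 26) ÷ lead(D) = −15x⁶ ÷ −3x² = 5x⁴. Subtract (5x⁴)·D = −15x⁶ + 45x⁵ − 25x⁴. Remainder: −18x⁵ + 63x⁴ − 36x³ − 27x² − 23x + 26.
Step 4: lead(−18x⁵ + 63x⁴ − 36x³ − 27x² − 23x + 26) ÷ lead(D) = −18x⁵ ÷ −3x² = 6x³. Subtract (6x³)·D = −18x⁵ + 54x⁴ − 30x³. Remainder: 9x⁴ − 6x³ − 27x² − 23x + 26.
Step 5: lead(9x⁴ − 6x³ − 27x² − 23x + 26) ÷ lead(D) = 9x⁴ ÷ −3x² = −3x². Subtract (−3x²)·D = 9x⁴ − 27x³ + 15x². Remainder: 21x³ − 42x² − 23x + 26.
Step 6: lead(21x³ − 42x² − 23x + 26) ÷ lead(D) = 21x³ ÷ −3x² = −7x. Subtract (−7x)·D = 21x³ − 63x² + 35x. Remainder: 21x² − 58x + 26.
Step 7: lead(21x² − 58x + 26) ÷ lead(D) = 21x² ÷ −3x² = −7. Subtract (−7)·D = 21x² − 63x + 35. Remainder: 5x − 9.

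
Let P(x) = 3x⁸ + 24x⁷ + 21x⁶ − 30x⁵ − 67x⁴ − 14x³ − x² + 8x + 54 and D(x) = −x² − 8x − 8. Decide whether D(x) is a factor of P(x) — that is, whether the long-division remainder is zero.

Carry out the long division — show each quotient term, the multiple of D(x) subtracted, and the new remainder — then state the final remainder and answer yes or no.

R(x) = −2, so D(x) is not a factor of P(x). no

Step 1: lead(3x⁸ + 24x⁷ + 21x⁶ − 30x⁵ − 67x⁴ − 14x³ − x² + 8x + 54) ÷ lead(D) = 3x⁸ ÷ −x² = −3x⁶. Subtract (−3x⁶)·D = 3x⁸ + 24x⁷ + 24x⁶. Remainder: −3x⁶ − 30x⁵ − 67x⁴ − 14x³ − x² + 8x + 54.
Step 2: lead(−3x⁶ − 30x⁵ − 67x⁴ − 14x³ − x² + 8x + 54) ÷ lead(D) = −3x⁶ ÷ −x² = 3x⁴. Subtract (3x⁴)·D = −3x⁶ − 24x⁵ − 24x⁴. Remainder: −6x⁵ − 43x⁴ − 14x³ − x² + 8x + 54.
Step 3: lead(−6x⁵ − 43x⁴ − 14x³ − x² + 8x + 54) ÷ lead(D) = −6x⁵ ÷ −x² = 6x³. Subtract (6x³)·D = −6x⁵ − 48x⁴ − 48x³. Remainder: 5x⁴ + 34x³ − x² + 8x + 54.
Step 4: lead(5x⁴ + 34x³ − x² + 8x + 54) ÷ lead(D) = 5x⁴ ÷ −x² = −5x². Subtract (−5x²)·D = 5x⁴ + 40x³ + 40x². Remainder: −6x³ − 41x² + 8x + 54.
Step 5: lead(−6x³ − 41x² + 8x + 54) ÷ lead(D) = −6x³ ÷ −x² = 6x. Subtract (6x)·D = −6x³ − 48x² − 48x. Remainder: 7x² + 56x + 54.
Step 6: lead(7x² + 56x + 54) ÷ lead(D) = 7x² ÷ −x² = −7. Subtract (−7)·D = 7x² + 56x + 56. Remainder: −2.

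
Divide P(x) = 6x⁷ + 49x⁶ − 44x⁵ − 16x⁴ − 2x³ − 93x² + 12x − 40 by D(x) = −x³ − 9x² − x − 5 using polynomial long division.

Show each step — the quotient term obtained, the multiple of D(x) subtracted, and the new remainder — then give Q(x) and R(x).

Q(x) = −6x⁴ + 5x³ + 5x² − 4x + 8; R(x) = 0

Step 1: lead(6x⁷ + 49x⁶ − 44x⁵ − 16x⁴ − 2x³ − 93x² + 12x − 40) ÷ lead(D) = 6x⁷ ÷ −x³ = −6x⁴. Subtract (−6x⁴)·D = 6x⁷ + 54x⁶ + 6x⁵ + 30x⁴. Remainder: −5x⁶ − 50x⁵ − 46x⁴ − 2x³ − 93x² + 12x − 40.
Step 2: lead(−5x⁶ − 50x⁵ − 46x⁴ − 2x³ − 93x² + 12x − 40) ÷ lead(D) = −5x⁶ ÷ −x³ = 5x³. Subtract (5x³)·D = −5x⁶ − 45x⁵ − 5x⁴ − 25x³. Remainder: −5x⁵ − 41x⁴ + 23x³ − 93x² + 12x − 40.
Step 3: lead(−5x⁵ − 41x⁴ + 23x³ − 93x² + 12x − 40) ÷ lead(D) = −5x⁵ ÷ −x³ = 5x². Subtract (5x²)·D = −5x⁵ − 45x⁴ − 5x³ − 25x². Remainder: 4x⁴ + 28x³ − 68x² + 12x − 40.
Step 4: lead(4x⁴ + 28x³ − 68x² + 12x − 40) ÷ lead(D) = 4x⁴ ÷ −x³ = −4x. Subtract (−4x)·D = 4x⁴ + 36x³ + 4x² + 20x. Remainder: −8x³ − 72x² − 8x − 40.
Step 5: lead(−8x³ − 72x² − 8x − 40) ÷ lead(D) = −8x³ ÷ −x³ = 8. Subtract (8)·D = −8x³ − 72x² − 8x − 40. Remainder: 0.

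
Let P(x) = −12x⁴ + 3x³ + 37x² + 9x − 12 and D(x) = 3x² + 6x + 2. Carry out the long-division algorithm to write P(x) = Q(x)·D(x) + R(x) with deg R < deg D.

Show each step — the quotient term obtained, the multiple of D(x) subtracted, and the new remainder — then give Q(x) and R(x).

Step 1: lead(−12x⁴ + 3x³ + 37x² + 9x − 12) ÷ lead(D) = −12x⁴ ÷ 3x² = −4x². Subtract (−4x²)·D = −12x⁴ − 24x³ − 8x². Remainder: 27x³ + 45x² + 9x − 12.
Step 2: lead(27x³ + 45x² + 9x − 12) ÷ lead(D) = 27x³ ÷ 3x² = 9x. Subtract (9x)·D = 27x³ + 54x² + 18x. Remainder: −9x² − 9x − 12.
Step 3: lead(−9x² − 9x − 12) ÷ lead(D) = −9x² ÷ 3x² = −3. Subtract (−3)·D = −9x² − 18x − 6. Remainder: 9x − 6.

Q(x) = −4x² + 9x − 3; R(x) = 9x − 6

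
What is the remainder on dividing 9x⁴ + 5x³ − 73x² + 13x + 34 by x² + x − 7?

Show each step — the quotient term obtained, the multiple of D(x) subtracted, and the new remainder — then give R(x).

Step 1: lead(9x⁴ + 5x³ − 73x² + 13x + 34) ÷ lead(D) = 9x⁴ ÷ x² = 9x². Subtract (9x²)·D = 9x⁴ + 9x³ − 63x². Remainder: −4x³ − 10x² + 13x + 34.
Step 2: lead(−4x³ − 10x² + 13x + 34) ÷ lead(D) = −4x³ ÷ x² = −4x. Subtract (−4x)·D = −4x³ − 4x² + 28x. Remainder: −6x² − 15x + 34.
Step 3: lead(−6x² − 15x + 34) ÷ lead(D) = −6x² ÷ x² = −6. Subtract (−6)·D = −6x² − 6x + 42. Remainder: −9x − 8.

R(x) = −9x − 8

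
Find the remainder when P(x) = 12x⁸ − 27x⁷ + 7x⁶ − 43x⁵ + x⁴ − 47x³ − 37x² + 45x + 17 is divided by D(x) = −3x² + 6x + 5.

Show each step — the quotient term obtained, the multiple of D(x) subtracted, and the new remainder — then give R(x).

R(x) = −8

Step 1: lead(12x⁸ − 27x⁷ + 7x⁶ − 43x⁵ + x⁴ − 47x³ − 37x² + 45x + 17) ÷ lead(D) = 12x⁸ ÷ −3x² = −4x⁶. Subtract (−4x⁶)·D = 12x⁸ − 24x⁷ − 20x⁶. Remainder: −3x⁷ + 27x⁶ − 43x⁵ + x⁴ − 47x³ − 37x² + 45x + 17.
Step 2: lead(−3x⁷ + 27x⁶ − 43x⁵ + x⁴ − 47x³ − 37x² + 45x + 17) ÷ lead(D) = −3x⁷ ÷ −3x² = x⁵. Subtract (x⁵)·D = −3x⁷ + 6x⁶ + 5x⁵. Remainder: 21x⁶ − 48x⁵ + x⁴ − 47x³ − 37x² + 45x + 17.
Step 3: lead(21x⁶ − 48x⁵ + x⁴ − 47x³ − 37x² + 45x + 17) ÷ lead(D) = 21x⁶ ÷ −3x² = −7x⁴. Subtract (−7x⁴)·D = 21x⁶ − 42x⁵ − 35x⁴. Remainder: −6x⁵ + 36x⁴ − 47x³ − 37x² + 45x + 17.
Step 4: lead(−6x⁵ + 36x⁴ − 47x³ − 37x² + 45x + 17) ÷ lead(D) = −6x⁵ ÷ −3x² = 2x³. Subtract (2x³)·D = −6x⁵ + 12x⁴ + 10x³. Remainder: 24x⁴ − 57x³ − 37x² + 45x + 17.
Step 5: lead(24x⁴ − 57x³ − 37x² + 45x + 17) ÷ lead(D) = 24x⁴ ÷ −3x² = −8x². Subtract (−8x²)·D = 24x⁴ − 48x³ − 40x². Remainder: −9x³ + 3x² + 45x + 17.
Step 6: lead(−9x³ + 3x² + 45x + 17) ÷ lead(D) = −9x³ ÷ −3x² = 3x. Subtract (3x)·D = −9x³ + 18x² + 15x. Remainder: −15x² + 30x + 17.
Step 7: lead(−15x² + 30x + 17) ÷ lead(D) = −15x² ÷ −3x² = 5. Subtract (5)·D = −15x² + 30x + 25. Remainder: −8.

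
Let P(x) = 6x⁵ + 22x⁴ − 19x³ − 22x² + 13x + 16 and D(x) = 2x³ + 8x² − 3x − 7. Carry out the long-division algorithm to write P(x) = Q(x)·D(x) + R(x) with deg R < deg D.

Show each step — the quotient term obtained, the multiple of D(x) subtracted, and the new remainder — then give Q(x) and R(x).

Step 1: lead(6x⁵ + 22x⁴ − 19x³ − 22x² + 13x + 16) ÷ lead(D) = 6x⁵ ÷ 2x³ = 3x². Subtract (3x²)·D = 6x⁵ + 24x⁴ − 9x³ − 21x². Remainder: −2x⁴ − 10x³ − x² + 13x + 16.
Step 2: lead(−2x⁴ − 10x³ − x² + 13x + 16) ÷ lead(D) = −2x⁴ ÷ 2x³ = −x. Subtract (−x)·D = −2x⁴ − 8x³ + 3x² + 7x. Remainder: −2x³ − 4x² + 6x + 16.
Step 3: lead(−2x³ − 4x² + 6x + 16) ÷ lead(D) = −2x³ ÷ 2x³ = −1. Subtract (−1)·D = −2x³ − 8x² + 3x + 7. Remainder: 4x² + 3x + 9.

Q(x) = 3x² − x − 1; R(x) = 4x² + 3x + 9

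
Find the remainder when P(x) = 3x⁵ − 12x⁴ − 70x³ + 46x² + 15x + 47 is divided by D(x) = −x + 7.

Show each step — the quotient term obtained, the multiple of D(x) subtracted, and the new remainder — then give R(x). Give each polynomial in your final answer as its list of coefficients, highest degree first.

R = [5]

Step 1: lead(3x⁵ − 12x⁴ − 70x³ + 46x² + 15x + 47) ÷ lead(D) = 3x⁵ ÷ −x = −3x⁴. Subtract (−3x⁴)·D = 3x⁵ − 21x⁴. Remainder: 9x⁴ − 70x³ + 46x² + 15x + 47.
Step 2: lead(9x⁴ − 70x³ + 46x² + 15x + 47) ÷ lead(D) = 9x⁴ ÷ −x = −9x³. Subtract (−9x³)·D = 9x⁴ − 63x³. Remainder: −7x³ + 46x² + 15x + 47.
Step 3: lead(−7x³ + 46x² + 15x + 47) ÷ lead(D) = −7x³ ÷ −x = 7x². Subtract (7x²)·D = −7x³ + 49x². Remainder: −3x² + 15x + 47.
Step 4: lead(−3x² + 15x + 47) ÷ lead(D) = −3x² ÷ −x = 3x. Subtract (3x)·D = −3x² + 21x. Remainder: −6x + 47.
Step 5: lead(−6x + 47) ÷ lead(D) = −6x ÷ −x = 6. Subtract (6)·D = −6x + 42. Remainder: 5.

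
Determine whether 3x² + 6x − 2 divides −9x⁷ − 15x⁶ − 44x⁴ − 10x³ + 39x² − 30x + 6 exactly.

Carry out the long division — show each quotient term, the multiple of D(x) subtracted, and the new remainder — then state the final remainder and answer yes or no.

R(x) = 0, so D(x) is a factor of P(x). yes

Step 1: lead(−9x⁷ − 15x⁶ − 44x⁴ − 10x³ + 39x² − 30x + 6) ÷ lead(D) = −9x⁷ ÷ 3x² = −3x⁵. Subtract (−3x⁵)·D = −9x⁷ − 18x⁶ + 6x⁵. Remainder: 3x⁶ − 6x⁵ − 44x⁴ − 10x³ + 39x² − 30x + 6.
Step 2: lead(3x⁶ − 6x⁵ − 44x⁴ − 10x³ + 39x² − 30x + 6) ÷ lead(D) = 3x⁶ ÷ 3x² = x⁴. Subtract (x⁴)·D = 3x⁶ + 6x⁵ − 2x⁴. Remainder: −12x⁵ − 42x⁴ − 10x³ + 39x² − 30x + 6.
Step 3: lead(−12x⁵ − 42x⁴ − 10x³ + 39x² − 30x + 6) ÷ lead(D) = −12x⁵ ÷ 3x² = −4x³. Subtract (−4x³)·D = −12x⁵ − 24x⁴ + 8x³. Remainder: −18x⁴ − 18x³ + 39x² − 30x + 6.
Step 4: lead(−18x⁴ − 18x³ + 39x² − 30x + 6) ÷ lead(D) = −18x⁴ ÷ 3x² = −6x². Subtract (−6x²)·D = −18x⁴ − 36x³ + 12x². Remainder: 18x³ + 27x² − 30x + 6.
Step 5: lead(18x³ + 27x² − 30x + 6) ÷ lead(D) = 18x³ ÷ 3x² = 6x. Subtract (6x)·D = 18x³ + 36x² − 12x. Remainder: −9x² − 18x + 6.
Step 6: lead(−9x² − 18x + 6) ÷ lead(D) = −9x² ÷ 3x² = −3. Subtract (−3)·D = −9x² − 18x + 6. Remainder: 0.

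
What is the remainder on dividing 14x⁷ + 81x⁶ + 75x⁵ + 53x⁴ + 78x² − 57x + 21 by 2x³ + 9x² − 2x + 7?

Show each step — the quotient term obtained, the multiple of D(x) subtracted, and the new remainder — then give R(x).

R(x) = −7

Step 1: lead(14x⁷ + 81x⁶ + 75x⁵ + 53x⁴ + 78x² − 57x + 21) ÷ lead(D) = 14x⁷ ÷ 2x³ = 7x⁴. Subtract (7x⁴)·D = 14x⁷ + 63x⁶ − 14x⁵ + 49x⁴. Remainder: 18x⁶ + 89x⁵ + 4x⁴ + 78x² − 57x + 21.
Step 2: lead(18x⁶ + 89x⁵ + 4x⁴ + 78x² − 57x + 21) ÷ lead(D) = 18x⁶ ÷ 2x³ = 9x³. Subtract (9x³)·D = 18x⁶ + 81x⁵ − 18x⁴ + 63x³. Remainder: 8x⁵ + 22x⁴ − 63x³ + 78x² − 57x + 21.
Step 3: lead(8x⁵ + 22x⁴ − 63x³ + 78x² − 57x + 21) ÷ lead(D) = 8x⁵ ÷ 2x³ = 4x². Subtract (4x²)·D = 8x⁵ + 36x⁴ − 8x³ + 28x². Remainder: −14x⁴ − 55x³ + 50x² − 57x + 21.
Step 4: lead(−14x⁴ − 55x³ + 50x² − 57x + 21) ÷ lead(D) = −14x⁴ ÷ 2x³ = −7x. Subtract (−7x)·D = −14x⁴ − 63x³ + 14x² − 49x. Remainder: 8x³ + 36x² − 8x + 21.
Step 5: lead(8x³ + 36x² − 8x + 21) ÷ lead(D) = 8x³ ÷ 2x³ = 4. Subtract (4)·D = 8x³ + 36x² − 8x + 28. Remainder: −7.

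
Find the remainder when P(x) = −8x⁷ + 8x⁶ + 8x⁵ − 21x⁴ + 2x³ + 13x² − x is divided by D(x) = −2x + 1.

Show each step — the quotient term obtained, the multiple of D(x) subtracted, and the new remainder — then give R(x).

R(x) = 2

Step 1: lead(−8x⁷ + 8x⁶ + 8x⁵ − 21x⁴ + 2x³ + 13x² − x) ÷ lead(D) = −8x⁷ ÷ −2x = 4x⁶. Subtract (4x⁶)·D = −8x⁷ + 4x⁶. Remainder: 4x⁶ + 8x⁵ − 21x⁴ + 2x³ + 13x² − x.
Step 2: lead(4x⁶ + 8x⁵ − 21x⁴ + 2x³ + 13x² − x) ÷ lead(D) = 4x⁶ ÷ −2x = −2x⁵. Subtract (−2x⁵)·D = 4x⁶ − 2x⁵. Remainder: 10x⁵ − 21x⁴ + 2x³ + 13x² − x.
Step 3: lead(10x⁵ − 21x⁴ + 2x³ + 13x² − x) ÷ lead(D) = 10x⁵ ÷ −2x = −5x⁴. Subtract (−5x⁴)·D = 10x⁵ − 5x⁴. Remainder: −16x⁴ + 2x³ + 13x² − x.
Step 4: lead(−16x⁴ + 2x³ + 13x² − x) ÷ lead(D) = −16x⁴ ÷ −2x = 8x³. Subtract (8x³)·D = −16x⁴ + 8x³. Remainder: −6x³ + 13x² − x.
Step 5: lead(−6x³ + 13x² − x) ÷ lead(D) = −6x³ ÷ −2x = 3x². Subtract (3x²)·D = −6x³ + 3x². Remainder: 10x² − x.
Step 6: lead(10x² − x) ÷ lead(D) = 10x² ÷ −2x = −5x. Subtract (−5x)·D = 10x² − 5x. Remainder: 4x.
Step 7: lead(4x) ÷ lead(D) = 4x ÷ −2x = −2. Subtract (−2)·D = 4x − 2. Remainder: 2.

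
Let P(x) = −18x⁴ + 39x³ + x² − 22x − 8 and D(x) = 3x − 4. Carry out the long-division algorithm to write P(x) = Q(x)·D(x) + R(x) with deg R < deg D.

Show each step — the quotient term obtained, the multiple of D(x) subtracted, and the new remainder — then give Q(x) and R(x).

Q(x) = −6x³ + 5x² + 7x + 2; R(x) = 0

Step 1: lead(−18x⁴ + 39x³ + x² − 22x − 8) ÷ lead(D) = −18x⁴ ÷ 3x = −6x³. Subtract (−6x³)·D = −18x⁴ + 24x³. Remainder: 15x³ + x² − 22x − 8.
Step 2: lead(15x³ + x² − 22x − 8) ÷ lead(D) = 15x³ ÷ 3x = 5x². Subtract (5x²)·D = 15x³ − 20x². Remainder: 21x² − 22x − 8.
Step 3: lead(21x² − 22x − 8) ÷ lead(D) = 21x² ÷ 3x = 7x. Subtract (7x)·D = 21x² − 28x. Remainder: 6x − 8.
Step 4: lead(6x − 8) ÷ lead(D) = 6x ÷ 3x = 2. Subtract (2)·D = 6x − 8. Remainder: 0.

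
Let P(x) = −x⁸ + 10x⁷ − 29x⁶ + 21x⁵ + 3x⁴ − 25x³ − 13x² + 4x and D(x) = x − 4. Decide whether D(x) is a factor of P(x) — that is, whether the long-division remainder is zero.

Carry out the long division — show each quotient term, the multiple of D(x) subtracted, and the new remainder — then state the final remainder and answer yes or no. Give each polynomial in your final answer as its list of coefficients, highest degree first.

R = [0], so D(x) is a factor of P(x). yes

Step 1: lead(−x⁸ + 10x⁷ − 29x⁶ + 21x⁵ + 3x⁴ − 25x³ − 13x² + 4x) ÷ lead(D) = −x⁸ ÷ x = −x⁷. Subtract (−x⁷)·D = −x⁸ + 4x⁷. Remainder: 6x⁷ − 29x⁶ + 21x⁵ + 3x⁴ − 25x³ − 13x² + 4x.
Step 2: lead(6x⁷ − 29x⁶ + 21x⁵ + 3x⁴ − 25x³ − 13x² + 4x) ÷ lead(D) = 6x⁷ ÷ x = 6x⁶. Subtract (6x⁶)·D = 6x⁷ − 24x⁶. Remainder: −5x⁶ + 21x⁵ + 3x⁴ − 25x³ − 13x² + 4x.
Step 3: lead(−5x⁶ + 21x⁵ + 3x⁴ − 25x³ − 13x² + 4x) ÷ lead(D) = −5x⁶ ÷ x = −5x⁵. Subtract (−5x⁵)·D = −5x⁶ + 20x⁵. Remainder: x⁵ + 3x⁴ − 25x³ − 13x² + 4x.
Step 4: lead(x⁵ + 3x⁴ − 25x³ − 13x² + 4x) ÷ lead(D) = x⁵ ÷ x = x⁴. Subtract (x⁴)·D = x⁵ − 4x⁴. Remainder: 7x⁴ − 25x³ − 13x² + 4x.
Step 5: lead(7x⁴ − 25x³ − 13x² + 4x) ÷ lead(D) = 7x⁴ ÷ x = 7x³. Subtract (7x³)·D = 7x⁴ − 28x³. Remainder: 3x³ − 13x² + 4x.
Step 6: lead(3x³ − 13x² + 4x) ÷ lead(D) = 3x³ ÷ x = 3x². Subtract (3x²)·D = 3x³ − 12x². Remainder: −x² + 4x.
Step 7: lead(−x² + 4x) ÷ lead(D) = −x² ÷ x = −x. Subtract (−x)·D = −x² + 4x. Remainder: 0.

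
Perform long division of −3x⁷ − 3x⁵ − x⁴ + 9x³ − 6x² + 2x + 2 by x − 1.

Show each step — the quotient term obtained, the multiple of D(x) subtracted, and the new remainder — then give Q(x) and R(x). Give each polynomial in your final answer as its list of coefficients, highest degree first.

Step 1: lead(−3x⁷ − 3x⁵ − x⁴ + 9x³ − 6x² + 2x + 2) ÷ lead(D) = −3x⁷ ÷ x = −3x⁶. Subtract (−3x⁶)·D = −3x⁷ + 3x⁶. Remainder: −3x⁶ − 3x⁵ − x⁴ + 9x³ − 6x² + 2x + 2.
Step 2: lead(−3x⁶ − 3x⁵ − x⁴ + 9x³ − 6x² + 2x + 2) ÷ lead(D) = −3x⁶ ÷ x = −3x⁵. Subtract (−3x⁵)·D = −3x⁶ + 3x⁵. Remainder: −6x⁵ − x⁴ + 9x³ − 6x² + 2x + 2.
Step 3: lead(−6x⁵ − x⁴ + 9x³ − 6x² + 2x + 2) ÷ lead(D) = −6x⁵ ÷ x = −6x⁴. Subtract (−6x⁴)·D = −6x⁵ + 6x⁴. Remainder: −7x⁴ + 9x³ − 6x² + 2x + 2.
Step 4: lead(−7x⁴ + 9x³ − 6x² + 2x + 2) ÷ lead(D) = −7x⁴ ÷ x = −7x³. Subtract (−7x³)·D = −7x⁴ + 7x³. Remainder: 2x³ − 6x² + 2x + 2.
Step 5: lead(2x³ − 6x² + 2x + 2) ÷ lead(D) = 2x³ ÷ x = 2x². Subtract (2x²)·D = 2x³ − 2x². Remainder: −4x² + 2x + 2.
Step 6: lead(−4x² + 2x + 2) ÷ lead(D) = −4x² ÷ x = −4x. Subtract (−4x)·D = −4x² + 4x. Remainder: −2x + 2.
Step 7: lead(−2x + 2) ÷ lead(D) = −2x ÷ x = −2. Subtract (−2)·D = −2x + 2. Remainder: 0.

Q = [-3, -3, -6, -7, 2, -4, -2]; R = [0]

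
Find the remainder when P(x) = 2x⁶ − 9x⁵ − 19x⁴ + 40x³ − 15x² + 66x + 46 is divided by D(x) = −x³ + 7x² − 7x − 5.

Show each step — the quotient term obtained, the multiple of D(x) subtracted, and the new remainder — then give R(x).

Step 1: lead(2x⁶ − 9x⁵ − 19x⁴ + 40x³ − 15x² + 66x + 46) ÷ lead(D) = 2x⁶ ÷ −x³ = −2x³. Subtract (−2x³)·D = 2x⁶ − 14x⁵ + 14x⁴ + 10x³. Remainder: 5x⁵ − 33x⁴ + 30x³ − 15x² + 66x + 46.
Step 2: lead(5x⁵ − 33x⁴ + 30x³ − 15x² + 66x + 46) ÷ lead(D) = 5x⁵ ÷ −x³ = −5x². Subtract (−5x²)·D = 5x⁵ − 35x⁴ + 35x³ + 25x². Remainder: 2x⁴ − 5x³ − 40x² + 66x + 46.
Step 3: lead(2x⁴ − 5x³ − 40x² + 66x + 46) ÷ lead(D) = 2x⁴ ÷ −x³ = −2x. Subtract (−2x)·D = 2x⁴ − 14x³ + 14x² + 10x. Remainder: 9x³ − 54x² + 56x + 46.
Step 4: lead(9x³ − 54x² + 56x + 46) ÷ lead(D) = 9x³ ÷ −x³ = −9. Subtract (−9)·D = 9x³ − 63x² + 63x + 45. Remainder: 9x² − 7x + 1.

R(x) = 9x² − 7x + 1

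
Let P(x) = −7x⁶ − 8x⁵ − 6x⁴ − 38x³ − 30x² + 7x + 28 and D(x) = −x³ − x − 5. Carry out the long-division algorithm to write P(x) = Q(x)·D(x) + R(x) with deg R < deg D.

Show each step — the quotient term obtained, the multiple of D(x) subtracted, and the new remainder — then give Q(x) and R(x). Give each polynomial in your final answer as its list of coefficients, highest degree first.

Q = [7, 8, -1, -5]; R = [9, -3, 3]

Step 1: lead(−7x⁶ − 8x⁵ − 6x⁴ − 38x³ − 30x² + 7x + 28) ÷ lead(D) = −7x⁶ ÷ −x³ = 7x³. Subtract (7x³)·D = −7x⁶ − 7x⁴ − 35x³. Remainder: −8x⁵ + x⁴ − 3x³ − 30x² + 7x + 28.
Step 2: lead(−8x⁵ + x⁴ − 3x³ − 30x² + 7x + 28) ÷ lead(D) = −8x⁵ ÷ −x³ = 8x². Subtract (8x²)·D = −8x⁵ − 8x³ − 40x². Remainder: x⁴ + 5x³ + 10x² + 7x + 28.
Step 3: lead(x⁴ + 5x³ + 10x² + 7x + 28) ÷ lead(D) = x⁴ ÷ −x³ = −x. Subtract (−x)·D = x⁴ + x² + 5x. Remainder: 5x³ + 9x² + 2x + 28.
Step 4: lead(5x³ + 9x² + 2x + 28) ÷ lead(D) = 5x³ ÷ −x³ = −5. Subtract (−5)·D = 5x³ + 5x + 25. Remainder: 9x² − 3x + 3.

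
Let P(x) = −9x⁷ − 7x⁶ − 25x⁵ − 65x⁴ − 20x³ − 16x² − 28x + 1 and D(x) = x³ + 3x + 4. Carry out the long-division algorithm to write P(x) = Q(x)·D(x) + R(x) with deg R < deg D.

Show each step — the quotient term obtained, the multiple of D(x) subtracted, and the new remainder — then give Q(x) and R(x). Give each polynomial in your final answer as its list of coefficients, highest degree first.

Q = [-9, -7, 2, -8, 2]; R = [-2, -7]

Step 1: lead(−9x⁷ − 7x⁶ − 25x⁵ − 65x⁴ − 20x³ − 16x² − 28x + 1) ÷ lead(D) = −9x⁷ ÷ x³ = −9x⁴. Subtract (−9x⁴)·D = −9x⁷ − 27x⁵ − 36x⁴. Remainder: −7x⁶ + 2x⁵ − 29x⁴ − 20x³ − 16x² − 28x + 1.
Step 2: lead(−7x⁶ + 2x⁵ − 29x⁴ − 20x³ − 16x² − 28x + 1) ÷ lead(D) = −7x⁶ ÷ x³ = −7x³. Subtract (−7x³)·D = −7x⁶ − 21x⁴ − 28x³. Remainder: 2x⁵ − 8x⁴ + 8x³ − 16x² − 28x + 1.
Step 3: lead(2x⁵ − 8x⁴ + 8x³ − 16x² − 28x + 1) ÷ lead(D) = 2x⁵ ÷ x³ = 2x². Subtract (2x²)·D = 2x⁵ + 6x³ + 8x². Remainder: −8x⁴ + 2x³ − 24x² − 28x + 1.
Step 4: lead(−8x⁴ + 2x³ − 24x² − 28x + 1) ÷ lead(D) = −8x⁴ ÷ x³ = −8x. Subtract (−8x)·D = −8x⁴ − 24x² − 32x. Remainder: 2x³ + 4x + 1.
Step 5: lead(2x³ + 4x + 1) ÷ lead(D) = 2x³ ÷ x³ = 2. Subtract (2)·D = 2x³ + 6x + 8. Remainder: −2x − 7.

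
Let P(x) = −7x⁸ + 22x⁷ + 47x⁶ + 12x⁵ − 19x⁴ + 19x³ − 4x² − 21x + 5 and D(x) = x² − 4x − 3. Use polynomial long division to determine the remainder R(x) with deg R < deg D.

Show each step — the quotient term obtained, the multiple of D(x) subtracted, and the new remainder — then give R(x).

R(x) = −2x + 8

Step 1: lead(−7x⁸ + 22x⁷ + 47x⁶ + 12x⁵ − 19x⁴ + 19x³ − 4x² − 21x + 5) ÷ lead(D) = −7x⁸ ÷ x² = −7x⁶. Subtract (−7x⁶)·D = −7x⁸ + 28x⁷ + 21x⁶. Remainder: −6x⁷ + 26x⁶ + 12x⁵ − 19x⁴ + 19x³ − 4x² − 21x + 5.
Step 2: lead(−6x⁷ + 26x⁶ + 12x⁵ − 19x⁴ + 19x³ − 4x² − 21x + 5) ÷ lead(D) = −6x⁷ ÷ x² = −6x⁵. Subtract (−6x⁵)·D = −6x⁷ + 24x⁶ + 18x⁵. Remainder: 2x⁶ − 6x⁵ − 19x⁴ + 19x³ − 4x² − 21x + 5.
Step 3: lead(2x⁶ − 6x⁵ − 19x⁴ + 19x³ − 4x² − 21x + 5) ÷ lead(D) = 2x⁶ ÷ x² = 2x⁴. Subtract (2x⁴)·D = 2x⁶ − 8x⁵ − 6x⁴. Remainder: 2x⁵ − 13x⁴ + 19x³ − 4x² − 21x + 5.
Step 4: lead(2x⁵ − 13x⁴ + 19x³ − 4x² − 21x + 5) ÷ lead(D) = 2x⁵ ÷ x² = 2x³. Subtract (2x³)·D = 2x⁵ − 8x⁴ − 6x³. Remainder: −5x⁴ + 25x³ − 4x² − 21x + 5.
Step 5: lead(−5x⁴ + 25x³ − 4x² − 21x + 5) ÷ lead(D) = −5x⁴ ÷ x² = −5x². Subtract (−5x²)·D = −5x⁴ + 20x³ + 15x². Remainder: 5x³ − 19x² − 21x + 5.
Step 6: lead(5x³ − 19x² − 21x + 5) ÷ lead(D) = 5x³ ÷ x² = 5x. Subtract (5x)·D = 5x³ − 20x² − 15x. Remainder: x² − 6x + 5.
Step 7: lead(x² − 6x + 5) ÷ lead(D) = x² ÷ x² = 1. Subtract (1)·D = x² − 4x − 3. Remainder: −2x + 8.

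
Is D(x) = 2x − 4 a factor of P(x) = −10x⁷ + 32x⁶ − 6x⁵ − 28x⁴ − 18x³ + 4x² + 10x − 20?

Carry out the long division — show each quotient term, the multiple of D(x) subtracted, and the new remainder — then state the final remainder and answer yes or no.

R(x) = 0, so D(x) is a factor of P(x). yes

Step 1: lead(−10x⁷ + 32x⁶ − 6x⁵ − 28x⁴ − 18x³ + 4x² + 10x − 20) ÷ lead(D) = −10x⁷ ÷ 2x = −5x⁶. Subtract (−5x⁶)·D = −10x⁷ + 20x⁶. Remainder: 12x⁶ − 6x⁵ − 28x⁴ − 18x³ + 4x² + 10x − 20.
Step 2: lead(12x⁶ − 6x⁵ − 28x⁴ − 18x³ + 4x² + 10x − 20) ÷ lead(D) = 12x⁶ ÷ 2x = 6x⁵. Subtract (6x⁵)·D = 12x⁶ − 24x⁵. Remainder: 18x⁵ − 28x⁴ − 18x³ + 4x² + 10x − 20.
Step 3: lead(18x⁵ − 28x⁴ − 18x³ + 4x² + 10x − 20) ÷ lead(D) = 18x⁵ ÷ 2x = 9x⁴. Subtract (9x⁴)·D = 18x⁵ − 36x⁴. Remainder: 8x⁴ − 18x³ + 4x² + 10x − 20.
Step 4: lead(8x⁴ − 18x³ + 4x² + 10x − 20) ÷ lead(D) = 8x⁴ ÷ 2x = 4x³. Subtract (4x³)·D = 8x⁴ − 16x³. Remainder: −2x³ + 4x² + 10x − 20.
Step 5: lead(−2x³ + 4x² + 10x − 20) ÷ lead(D) = −2x³ ÷ 2x = −x². Subtract (−x²)·D = −2x³ + 4x². Remainder: 10x − 20.
Step 6: lead(10x − 20) ÷ lead(D) = 10x ÷ 2x = 5. Subtract (5)·D = 10x − 20. Remainder: 0.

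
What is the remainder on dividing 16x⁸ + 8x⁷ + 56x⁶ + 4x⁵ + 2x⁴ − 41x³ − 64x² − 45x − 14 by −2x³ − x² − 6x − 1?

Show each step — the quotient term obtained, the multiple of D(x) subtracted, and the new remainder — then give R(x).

R(x) = −8

Step 1: lead(16x⁸ + 8x⁷ + 56x⁶ + 4x⁵ + 2x⁴ − 41x³ − 64x² − 45x − 14) ÷ lead(D) = 16x⁸ ÷ −2x³ = −8x⁵. Subtract (−8x⁵)·D = 16x⁸ + 8x⁷ + 48x⁶ + 8x⁵. Remainder: 8x⁶ − 4x⁵ + 2x⁴ − 41x³ − 64x² − 45x − 14.
Step 2: lead(8x⁶ − 4x⁵ + 2x⁴ − 41x³ − 64x² − 45x − 14) ÷ lead(D) = 8x⁶ ÷ −2x³ = −4x³. Subtract (−4x³)·D = 8x⁶ + 4x⁵ + 24x⁴ + 4x³. Remainder: −8x⁵ − 22x⁴ − 45x³ − 64x² − 45x − 14.
Step 3: lead(−8x⁵ − 22x⁴ − 45x³ − 64x² − 45x − 14) ÷ lead(D) = −8x⁵ ÷ −2x³ = 4x². Subtract (4x²)·D = −8x⁵ − 4x⁴ − 24x³ − 4x². Remainder: −18x⁴ − 21x³ − 60x² − 45x − 14.
Step 4: lead(−18x⁴ − 21x³ − 60x² − 45x − 14) ÷ lead(D) = −18x⁴ ÷ −2x³ = 9x. Subtract (9x)·D = −18x⁴ − 9x³ − 54x² − 9x. Remainder: −12x³ − 6x² − 36x − 14.
Step 5: lead(−12x³ − 6x² − 36x − 14) ÷ lead(D) = −12x³ ÷ −2x³ = 6. Subtract (6)·D = −12x³ − 6x² − 36x − 6. Remainder: −8.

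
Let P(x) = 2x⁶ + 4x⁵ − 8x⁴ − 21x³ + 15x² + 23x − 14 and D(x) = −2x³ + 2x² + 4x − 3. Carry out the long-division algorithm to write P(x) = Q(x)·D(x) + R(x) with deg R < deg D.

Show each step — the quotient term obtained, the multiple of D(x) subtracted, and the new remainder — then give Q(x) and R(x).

Step 1: lead(2x⁶ + 4x⁵ − 8x⁴ − 21x³ + 15x² + 23x − 14) ÷ lead(D) = 2x⁶ ÷ −2x³ = −x³. Subtract (−x³)·D = 2x⁶ − 2x⁵ − 4x⁴ + 3x³. Remainder: 6x⁵ − 4x⁴ − 24x³ + 15x² + 23x − 14.
Step 2: lead(6x⁵ − 4x⁴ − 24x³ + 15x² + 23x − 14) ÷ lead(D) = 6x⁵ ÷ −2x³ = −3x². Subtract (−3x²)·D = 6x⁵ − 6x⁴ − 12x³ + 9x². Remainder: 2x⁴ − 12x³ + 6x² + 23x − 14.
Step 3: lead(2x⁴ − 12x³ + 6x² + 23x − 14) ÷ lead(D) = 2x⁴ ÷ −2x³ = −x. Subtract (−x)·D = 2x⁴ − 2x³ − 4x² + 3x. Remainder: −10x³ + 10x² + 20x − 14.
Step 4: lead(−10x³ + 10x² + 20x − 14) ÷ lead(D) = −10x³ ÷ −2x³ = 5. Subtract (5)·D = −10x³ + 10x² + 20x − 15. Remainder: 1.

Q(x) = −x³ − 3x² − x + 5; R(x) = 1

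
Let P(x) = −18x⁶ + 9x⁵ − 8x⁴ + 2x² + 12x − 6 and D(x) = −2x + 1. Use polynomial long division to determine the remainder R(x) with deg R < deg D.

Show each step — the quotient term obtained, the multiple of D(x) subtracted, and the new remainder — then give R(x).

R(x) = 0

Step 1: lead(−18x⁶ + 9x⁵ − 8x⁴ + 2x² + 12x − 6) ÷ lead(D) = −18x⁶ ÷ −2x = 9x⁵. Subtract (9x⁵)·D = −18x⁶ + 9x⁵. Remainder: −8x⁴ + 2x² + 12x − 6.
Step 2: lead(−8x⁴ + 2x² + 12x − 6) ÷ lead(D) = −8x⁴ ÷ −2x = 4x³. Subtract (4x³)·D = −8x⁴ + 4x³. Remainder: −4x³ + 2x² + 12x − 6.
Step 3: lead(−4x³ + 2x² + 12x − 6) ÷ lead(D) = −4x³ ÷ −2x = 2x². Subtract (2x²)·D = −4x³ + 2x². Remainder: 12x − 6.
Step 4: lead(12x − 6) ÷ lead(D) = 12x ÷ −2x = −6. Subtract (−6)·D = 12x − 6. Remainder: 0.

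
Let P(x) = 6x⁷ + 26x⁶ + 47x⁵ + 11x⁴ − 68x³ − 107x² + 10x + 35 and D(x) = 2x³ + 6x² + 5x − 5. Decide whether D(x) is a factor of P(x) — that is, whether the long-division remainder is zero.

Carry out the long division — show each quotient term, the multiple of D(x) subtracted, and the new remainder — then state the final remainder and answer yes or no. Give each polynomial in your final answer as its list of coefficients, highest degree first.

Step 1: lead(6x⁷ + 26x⁶ + 47x⁵ + 11x⁴ − 68x³ − 107x² + 10x + 35) ÷ lead(D) = 6x⁷ ÷ 2x³ = 3x⁴. Subtract (3x⁴)·D = 6x⁷ + 18x⁶ + 15x⁵ − 15x⁴. Remainder: 8x⁶ + 32x⁵ + 26x⁴ − 68x³ − 107x² + 10x + 35.
Step 2: lead(8x⁶ + 32x⁵ + 26x⁴ − 68x³ − 107x² + 10x + 35) ÷ lead(D) = 8x⁶ ÷ 2x³ = 4x³. Subtract (4x³)·D = 8x⁶ + 24x⁵ + 20x⁴ − 20x³. Remainder: 8x⁵ + 6x⁴ − 48x³ − 107x² + 10x + 35.
Step 3: lead(8x⁵ + 6x⁴ − 48x³ − 107x² + 10x + 35) ÷ lead(D) = 8x⁵ ÷ 2x³ = 4x². Subtract (4x²)·D = 8x⁵ + 24x⁴ + 20x³ − 20x². Remainder: −18x⁴ − 68x³ − 87x² + 10x + 35.
Step 4: lead(−18x⁴ − 68x³ − 87x² + 10x + 35) ÷ lead(D) = −18x⁴ ÷ 2x³ = −9x. Subtract (−9x)·D = −18x⁴ − 54x³ − 45x² + 45x. Remainder: −14x³ − 42x² − 35x + 35.
Step 5: lead(−14x³ − 42x² − 35x + 35) ÷ lead(D) = −14x³ ÷ 2x³ = −7. Subtract (−7)·D = −14x³ − 42x² − 35x + 35. Remainder: 0.

R = [0], so D(x) is a factor of P(x). yes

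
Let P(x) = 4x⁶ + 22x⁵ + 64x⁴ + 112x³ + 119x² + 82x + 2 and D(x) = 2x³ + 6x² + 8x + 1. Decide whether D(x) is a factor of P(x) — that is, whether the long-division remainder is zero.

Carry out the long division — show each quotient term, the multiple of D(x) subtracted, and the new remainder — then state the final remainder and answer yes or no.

R(x) = −6x² + 9x − 6, so D(x) is not a factor of P(x). no

Step 1: lead(4x⁶ + 22x⁵ + 64x⁴ + 112x³ + 119x² + 82x + 2) ÷ lead(D) = 4x⁶ ÷ 2x³ = 2x³. Subtract (2x³)·D = 4x⁶ + 12x⁵ + 16x⁴ + 2x³. Remainder: 10x⁵ + 48x⁴ + 110x³ + 119x² + 82x + 2.
Step 2: lead(10x⁵ + 48x⁴ + 110x³ + 119x² + 82x + 2) ÷ lead(D) = 10x⁵ ÷ 2x³ = 5x². Subtract (5x²)·D = 10x⁵ + 30x⁴ + 40x³ + 5x². Remainder: 18x⁴ + 70x³ + 114x² + 82x + 2.
Step 3: lead(18x⁴ + 70x³ + 114x² + 82x + 2) ÷ lead(D) = 18x⁴ ÷ 2x³ = 9x. Subtract (9x)·D = 18x⁴ + 54x³ + 72x² + 9x. Remainder: 16x³ + 42x² + 73x + 2.
Step 4: lead(16x³ + 42x² + 73x + 2) ÷ lead(D) = 16x³ ÷ 2x³ = 8. Subtract (8)·D = 16x³ + 48x² + 64x + 8. Remainder: −6x² + 9x − 6.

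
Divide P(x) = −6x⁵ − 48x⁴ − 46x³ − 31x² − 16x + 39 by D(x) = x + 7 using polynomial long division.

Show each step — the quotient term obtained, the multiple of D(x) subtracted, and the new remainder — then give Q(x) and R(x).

Step 1: lead(−6x⁵ − 48x⁴ − 46x³ − 31x² − 16x + 39) ÷ lead(D) = −6x⁵ ÷ x = −6x⁴. Subtract (−6x⁴)·D = −6x⁵ − 42x⁴. Remainder: −6x⁴ − 46x³ − 31x² − 16x + 39.
Step 2: lead(−6x⁴ − 46x³ − 31x² − 16x + 39) ÷ lead(D) = −6x⁴ ÷ x = −6x³. Subtract (−6x³)·D = −6x⁴ − 42x³. Remainder: −4x³ − 31x² − 16x + 39.
Step 3: lead(−4x³ − 31x² − 16x + 39) ÷ lead(D) = −4x³ ÷ x = −4x². Subtract (−4x²)·D = −4x³ − 28x². Remainder: −3x² − 16x + 39.
Step 4: lead(−3x² − 16x + 39) ÷ lead(D) = −3x² ÷ x = −3x. Subtract (−3x)·D = −3x² − 21x. Remainder: 5x + 39.
Step 5: lead(5x + 39) ÷ lead(D) = 5x ÷ x = 5. Subtract (5)·D = 5x + 35. Remainder: 4.

Q(x) = −6x⁴ − 6x³ − 4x² − 3x + 5; R(x) = 4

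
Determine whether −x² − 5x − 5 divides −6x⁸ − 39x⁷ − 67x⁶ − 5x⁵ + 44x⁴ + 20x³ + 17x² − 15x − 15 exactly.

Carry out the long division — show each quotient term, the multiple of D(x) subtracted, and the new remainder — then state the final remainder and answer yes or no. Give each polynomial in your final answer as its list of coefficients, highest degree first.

Step 1: lead(−6x⁸ − 39x⁷ − 67x⁶ − 5x⁵ + 44x⁴ + 20x³ + 17x² − 15x − 15) ÷ lead(D) = −6x⁸ ÷ −x² = 6x⁶. Subtract (6x⁶)·D = −6x⁸ − 30x⁷ − 30x⁶. Remainder: −9x⁷ − 37x⁶ − 5x⁵ + 44x⁴ + 20x³ + 17x² − 15x − 15.
Step 2: lead(−9x⁷ − 37x⁶ − 5x⁵ + 44x⁴ + 20x³ + 17x² − 15x − 15) ÷ lead(D) = −9x⁷ ÷ −x² = 9x⁵. Subtract (9x⁵)·D = −9x⁷ − 45x⁶ − 45x⁵. Remainder: 8x⁶ + 40x⁵ + 44x⁴ + 20x³ + 17x² − 15x − 15.
Step 3: lead(8x⁶ + 40x⁵ + 44x⁴ + 20x³ + 17x² − 15x − 15) ÷ lead(D) = 8x⁶ ÷ −x² = −8x⁴. Subtract (−8x⁴)·D = 8x⁶ + 40x⁵ + 40x⁴. Remainder: 4x⁴ + 20x³ + 17x² − 15x − 15.
Step 4: lead(4x⁴ + 20x³ + 17x² − 15x − 15) ÷ lead(D) = 4x⁴ ÷ −x² = −4x². Subtract (−4x²)·D = 4x⁴ + 20x³ + 20x². Remainder: −3x² − 15x − 15.
Step 5: lead(−3x² − 15x − 15) ÷ lead(D) = −3x² ÷ −x² = 3. Subtract (3)·D = −3x² − 15x − 15. Remainder: 0.

R = [0], so D(x) is a factor of P(x). yes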